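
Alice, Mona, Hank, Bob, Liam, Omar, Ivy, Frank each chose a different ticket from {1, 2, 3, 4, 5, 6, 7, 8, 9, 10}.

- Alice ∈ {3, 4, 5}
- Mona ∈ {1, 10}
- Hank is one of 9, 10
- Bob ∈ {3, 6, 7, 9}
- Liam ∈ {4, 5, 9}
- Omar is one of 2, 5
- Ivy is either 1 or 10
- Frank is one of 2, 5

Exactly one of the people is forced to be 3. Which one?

Mona and Ivy between them cover only {1, 10} — a naked pair. Remove those values from Hank.
Hank's domain is down to {9}, so Hank = 9. Remove 9 from Bob, Liam.
Omar and Frank share exactly the 2 values {2, 5}; by pigeonhole those values go to them, so strike 2, 5 from Alice, Liam.
Liam must be 4 (only option left). Strike 4 from Alice.
So 3 goes to Alice.

Alice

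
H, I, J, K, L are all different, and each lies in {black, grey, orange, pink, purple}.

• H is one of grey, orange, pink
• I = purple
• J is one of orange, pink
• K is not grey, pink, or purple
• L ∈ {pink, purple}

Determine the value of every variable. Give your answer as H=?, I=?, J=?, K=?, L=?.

H=grey, I=purple, J=orange, K=black, L=pink

I has just one choice, so I = purple. So L can't be purple.
L must be pink (only option left). So H, J can't be pink.
That leaves J = orange. Remove orange from H, K.
That leaves K = black.
H's domain is down to {grey}, so H = grey.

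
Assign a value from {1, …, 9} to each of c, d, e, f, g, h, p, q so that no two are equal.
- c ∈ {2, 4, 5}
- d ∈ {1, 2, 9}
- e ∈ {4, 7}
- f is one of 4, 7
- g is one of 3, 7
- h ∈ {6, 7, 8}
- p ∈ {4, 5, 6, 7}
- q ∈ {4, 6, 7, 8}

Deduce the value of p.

The 2 variables e and f are confined to {4, 7}, which locks those values in; drop them from c, g, h, p, q.
That leaves g = 3.
The 2 variables h and q are confined to {6, 8}, which locks those values in; drop them from p.
So p = 5.

5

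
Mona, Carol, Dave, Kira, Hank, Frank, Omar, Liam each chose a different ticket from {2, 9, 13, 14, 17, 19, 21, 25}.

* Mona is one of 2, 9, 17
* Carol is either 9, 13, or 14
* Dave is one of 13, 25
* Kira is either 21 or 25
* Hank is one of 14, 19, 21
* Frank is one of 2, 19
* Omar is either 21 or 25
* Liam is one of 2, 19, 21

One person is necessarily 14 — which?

Among the 8 variables, 17 fits only Mona (and all 8 values in {2, 9, 13, 14, 17, 19, 21, 25} must be used), so Mona = 17.
The 7 still-open variables draw from only 7 values {2, 9, 13, 14, 19, 21, 25}, so each is used; only Carol can be 9, hence Carol = 9.
Among the 6 still-open variables, 13 fits only Dave (and all 6 values in {2, 13, 14, 19, 21, 25} must be used), so Dave = 13.
Among the 5 still-open variables, 14 fits only Hank (and all 5 values in {2, 14, 19, 21, 25} must be used), so Hank = 14.

Hank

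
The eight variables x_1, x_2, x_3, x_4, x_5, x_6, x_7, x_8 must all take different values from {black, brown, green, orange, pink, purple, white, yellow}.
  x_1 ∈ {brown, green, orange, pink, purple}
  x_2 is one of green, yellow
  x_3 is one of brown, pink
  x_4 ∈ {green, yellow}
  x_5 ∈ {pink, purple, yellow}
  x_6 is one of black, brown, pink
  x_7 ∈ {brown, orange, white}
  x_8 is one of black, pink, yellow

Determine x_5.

purple

Among the 8 variables, white fits only x_7 (and all 8 values in {black, brown, green, orange, pink, purple, white, yellow} must be used), so x_7 = white.
Among the 7 still-open variables, orange fits only x_1 (and all 7 values in {black, brown, green, orange, pink, purple, yellow} must be used), so x_1 = orange.
The 6 still-open variables draw from only 6 values {black, brown, green, pink, purple, yellow}, so each is used; only x_5 can be purple, hence x_5 = purple.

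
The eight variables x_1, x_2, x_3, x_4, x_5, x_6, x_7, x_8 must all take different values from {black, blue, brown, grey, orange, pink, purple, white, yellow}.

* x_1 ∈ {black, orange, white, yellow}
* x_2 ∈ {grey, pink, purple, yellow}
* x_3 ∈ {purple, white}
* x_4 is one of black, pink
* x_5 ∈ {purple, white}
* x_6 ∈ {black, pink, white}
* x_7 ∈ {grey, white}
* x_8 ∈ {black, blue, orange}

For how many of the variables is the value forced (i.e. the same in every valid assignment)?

The 8 variables draw from only 8 values {black, blue, grey, orange, pink, purple, white, yellow}, so each is used; only x_8 can be blue, hence x_8 = blue.
Among the 7 still-open variables, orange fits only x_1 (and all 7 values in {black, grey, orange, pink, purple, white, yellow} must be used), so x_1 = orange.
The 6 still-open variables draw from only 6 values {black, grey, pink, purple, white, yellow}, so each is used; only x_2 can be yellow, hence x_2 = yellow.
Among the 5 still-open variables, grey fits only x_7 (and all 5 values in {black, grey, pink, purple, white} must be used), so x_7 = grey.
The 2 variables x_3 and x_5 are confined to {purple, white}, which locks those values in; drop them from x_6.
Determined: x_1=orange, x_2=yellow, x_7=grey, x_8=blue. The other variables each still have more than one consistent value. That makes 4.

4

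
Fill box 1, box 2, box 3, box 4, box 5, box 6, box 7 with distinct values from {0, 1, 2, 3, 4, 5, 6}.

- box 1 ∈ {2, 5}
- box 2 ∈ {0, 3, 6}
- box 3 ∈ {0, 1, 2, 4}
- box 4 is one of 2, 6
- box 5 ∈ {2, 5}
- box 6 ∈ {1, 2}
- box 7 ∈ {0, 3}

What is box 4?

The 7 variables draw from only 7 values {0, 1, 2, 3, 4, 5, 6}, so each is used; only box 3 can be 4, hence box 3 = 4.
The 6 still-open variables draw from only 6 values {0, 1, 2, 3, 5, 6}, so each is used; only box 6 can be 1, hence box 6 = 1.
The 2 variables box 1 and box 5 are confined to {2, 5}, which locks those values in; drop them from box 4.
So box 4 = 6.

6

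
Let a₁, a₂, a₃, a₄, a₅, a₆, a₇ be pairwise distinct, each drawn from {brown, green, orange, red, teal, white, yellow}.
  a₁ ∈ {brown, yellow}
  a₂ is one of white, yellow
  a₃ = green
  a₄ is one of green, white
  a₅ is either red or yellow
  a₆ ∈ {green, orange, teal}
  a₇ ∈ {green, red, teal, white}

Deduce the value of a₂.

yellow

a₃'s domain is down to {green}, so a₃ = green. Strike green from a₄, a₆, a₇.
a₄ has just one choice, so a₄ = white. Remove white from a₂, a₇.
So a₂ = yellow.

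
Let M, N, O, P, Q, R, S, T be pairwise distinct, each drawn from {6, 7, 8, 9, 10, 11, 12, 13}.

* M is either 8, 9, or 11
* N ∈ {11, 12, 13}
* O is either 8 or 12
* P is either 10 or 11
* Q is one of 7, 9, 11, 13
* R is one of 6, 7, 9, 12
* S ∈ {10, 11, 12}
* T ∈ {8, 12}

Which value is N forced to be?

The 8 variables draw from only 8 values {6, 7, 8, 9, 10, 11, 12, 13}, so each is used; only R can be 6, hence R = 6.
The 7 still-open variables draw from only 7 values {7, 8, 9, 10, 11, 12, 13}, so each is used; only Q can be 7, hence Q = 7.
The 6 still-open variables draw from only 6 values {8, 9, 10, 11, 12, 13}, so each is used; only M can be 9, hence M = 9.
The 5 still-open variables draw from only 5 values {8, 10, 11, 12, 13}, so each is used; only N can be 13, hence N = 13.

13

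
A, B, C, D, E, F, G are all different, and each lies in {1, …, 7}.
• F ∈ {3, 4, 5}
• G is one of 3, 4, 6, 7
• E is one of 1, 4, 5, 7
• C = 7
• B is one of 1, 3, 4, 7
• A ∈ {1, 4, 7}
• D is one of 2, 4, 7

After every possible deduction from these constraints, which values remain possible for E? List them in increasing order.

C has just one choice, so C = 7. So A, B, D, E, G can't be 7.
The 6 still-open variables together cover exactly {1, 2, 3, 4, 5, 6} — 6 values for 6 variables — and 2 appears only in D's list, so D = 2.
Among the 5 still-open variables, 6 fits only G (and all 5 values in {1, 3, 4, 5, 6} must be used), so G = 6.
No further eliminations apply; E can still be any of 1, 4, 5.

1, 4, 5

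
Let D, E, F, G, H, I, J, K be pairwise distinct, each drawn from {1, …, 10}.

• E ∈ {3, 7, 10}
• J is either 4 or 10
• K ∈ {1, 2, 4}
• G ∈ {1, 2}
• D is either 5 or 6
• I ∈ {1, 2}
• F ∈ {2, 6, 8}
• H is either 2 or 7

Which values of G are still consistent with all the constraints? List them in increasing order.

G and I share exactly the 2 values {1, 2}; by pigeonhole those values go to them, so strike 1, 2 from F, H, K.
That leaves H = 7. Remove 7 from E.
K must be 4 (only option left). So J can't be 4.
J has just one choice, so J = 10. So E can't be 10.
E's domain is down to {3}, so E = 3.
No further eliminations apply; G can still be any of 1, 2.

1, 2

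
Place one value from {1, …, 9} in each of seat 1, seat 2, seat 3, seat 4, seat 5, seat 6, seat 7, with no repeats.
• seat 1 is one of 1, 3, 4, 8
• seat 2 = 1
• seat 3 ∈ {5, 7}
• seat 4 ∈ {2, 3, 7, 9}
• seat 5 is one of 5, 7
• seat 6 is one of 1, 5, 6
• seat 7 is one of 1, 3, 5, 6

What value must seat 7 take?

seat 2 must be 1 (only option left). Eliminate 1 elsewhere: seat 1, seat 6, seat 7.
seat 3 and seat 5 share exactly the 2 values {5, 7}; by pigeonhole those values go to them, so strike 5, 7 from seat 4, seat 6, seat 7.
seat 6's domain is down to {6}, so seat 6 = 6. Remove 6 from seat 7.
So seat 7 = 3.

3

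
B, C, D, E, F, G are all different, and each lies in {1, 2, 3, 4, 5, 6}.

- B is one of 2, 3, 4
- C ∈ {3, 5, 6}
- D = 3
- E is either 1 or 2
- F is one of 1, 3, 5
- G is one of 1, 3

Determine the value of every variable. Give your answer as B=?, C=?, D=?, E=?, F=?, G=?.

D's domain is down to {3}, so D = 3. So B, C, F, G can't be 3.
G's domain is down to {1}, so G = 1. Remove 1 from E, F.
E must be 2 (only option left). Remove 2 from B.
F has just one choice, so F = 5. So C can't be 5.
That leaves B = 4.
That leaves C = 6.

B=4, C=6, D=3, E=2, F=5, G=1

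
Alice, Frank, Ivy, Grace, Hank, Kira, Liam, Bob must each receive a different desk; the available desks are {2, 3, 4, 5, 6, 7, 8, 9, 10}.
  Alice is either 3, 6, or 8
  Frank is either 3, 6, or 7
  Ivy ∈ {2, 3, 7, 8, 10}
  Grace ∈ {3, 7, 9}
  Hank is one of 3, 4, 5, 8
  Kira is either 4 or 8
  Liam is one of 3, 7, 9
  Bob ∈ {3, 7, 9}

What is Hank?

5

Grace, Liam, Bob between them cover only {3, 7, 9} — a naked triple. Remove those values from Alice, Frank, Ivy, Hank.
Frank has just one choice, so Frank = 6. Strike 6 from Alice.
That leaves Alice = 8. Strike 8 from Ivy, Hank, Kira.
Kira's domain is down to {4}, so Kira = 4. Eliminate 4 elsewhere: Hank.
So Hank = 5.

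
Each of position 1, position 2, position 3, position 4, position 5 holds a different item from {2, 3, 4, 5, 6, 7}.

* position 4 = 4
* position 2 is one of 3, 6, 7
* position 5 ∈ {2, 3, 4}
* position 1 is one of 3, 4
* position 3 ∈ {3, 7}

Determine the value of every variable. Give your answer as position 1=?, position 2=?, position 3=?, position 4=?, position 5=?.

position 4 has just one choice, so position 4 = 4. Strike 4 from position 1, position 5.
That leaves position 1 = 3. So position 2, position 3, position 5 can't be 3.
position 3's domain is down to {7}, so position 3 = 7. Remove 7 from position 2.
That leaves position 5 = 2.
position 2 must be 6 (only option left).

position 1=3, position 2=6, position 3=7, position 4=4, position 5=2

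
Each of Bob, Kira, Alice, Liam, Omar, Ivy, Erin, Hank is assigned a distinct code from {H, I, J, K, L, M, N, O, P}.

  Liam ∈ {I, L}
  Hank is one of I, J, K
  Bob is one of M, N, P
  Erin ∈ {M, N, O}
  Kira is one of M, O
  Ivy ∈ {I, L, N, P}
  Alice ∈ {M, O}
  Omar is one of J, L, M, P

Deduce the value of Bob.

P

Among the 8 variables, K fits only Hank (and all 8 values in {I, J, K, L, M, N, O, P} must be used), so Hank = K.
Among the 7 still-open variables, J fits only Omar (and all 7 values in {I, J, L, M, N, O, P} must be used), so Omar = J.
Kira and Alice between them cover only {M, O} — a naked pair. Remove those values from Bob, Erin.
Erin's domain is down to {N}, so Erin = N. So Bob, Ivy can't be N.
So Bob = P.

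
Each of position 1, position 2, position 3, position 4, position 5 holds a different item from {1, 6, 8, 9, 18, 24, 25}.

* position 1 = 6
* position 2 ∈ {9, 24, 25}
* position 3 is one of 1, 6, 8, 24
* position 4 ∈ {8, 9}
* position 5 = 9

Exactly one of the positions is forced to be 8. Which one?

position 4

position 1's domain is down to {6}, so position 1 = 6. Remove 6 from position 3.
position 5 must be 9 (only option left). So position 2, position 4 can't be 9.
So 8 goes to position 4.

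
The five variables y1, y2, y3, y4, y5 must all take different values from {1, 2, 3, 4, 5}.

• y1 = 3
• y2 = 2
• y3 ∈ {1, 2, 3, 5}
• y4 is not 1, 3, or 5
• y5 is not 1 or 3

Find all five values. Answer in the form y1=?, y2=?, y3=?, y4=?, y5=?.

y1 must be 3 (only option left). Eliminate 3 elsewhere: y3.
y2's domain is down to {2}, so y2 = 2. Eliminate 2 elsewhere: y3, y4, y5.
y4 has just one choice, so y4 = 4. Remove 4 from y5.
y5 has just one choice, so y5 = 5. Eliminate 5 elsewhere: y3.
y3 has just one choice, so y3 = 1.

y1=3, y2=2, y3=1, y4=4, y5=5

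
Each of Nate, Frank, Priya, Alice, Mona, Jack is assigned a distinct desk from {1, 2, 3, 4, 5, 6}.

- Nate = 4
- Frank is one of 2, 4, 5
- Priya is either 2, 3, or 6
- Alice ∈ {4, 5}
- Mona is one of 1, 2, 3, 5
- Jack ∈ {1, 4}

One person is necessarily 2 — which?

Frank

Nate's domain is down to {4}, so Nate = 4. Strike 4 from Frank, Alice, Jack.
Alice has just one choice, so Alice = 5. Remove 5 from Frank, Mona.
So 2 goes to Frank.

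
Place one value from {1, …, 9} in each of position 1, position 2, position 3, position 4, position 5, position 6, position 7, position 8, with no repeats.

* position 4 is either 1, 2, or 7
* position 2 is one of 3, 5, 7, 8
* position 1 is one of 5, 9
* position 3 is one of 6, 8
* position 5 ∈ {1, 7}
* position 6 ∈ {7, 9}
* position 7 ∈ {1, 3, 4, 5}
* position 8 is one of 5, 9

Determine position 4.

position 1 and position 8 between them cover only {5, 9} — a naked pair. Remove those values from position 2, position 6, position 7.
position 6 must be 7 (only option left). So position 2, position 4, position 5 can't be 7.
That leaves position 5 = 1. So position 4, position 7 can't be 1.
So position 4 = 2.

2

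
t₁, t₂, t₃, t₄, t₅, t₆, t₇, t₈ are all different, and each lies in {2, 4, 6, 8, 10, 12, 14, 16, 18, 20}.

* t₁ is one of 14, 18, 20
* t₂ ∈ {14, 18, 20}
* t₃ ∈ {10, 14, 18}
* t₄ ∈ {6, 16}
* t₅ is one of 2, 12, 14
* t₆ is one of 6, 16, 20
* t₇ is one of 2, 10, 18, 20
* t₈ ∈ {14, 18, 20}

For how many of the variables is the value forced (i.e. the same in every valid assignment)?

The 8 variables together cover exactly {2, 6, 10, 12, 14, 16, 18, 20} — 8 values for 8 variables — and 12 appears only in t₅'s list, so t₅ = 12.
Among the 7 still-open variables, 2 fits only t₇ (and all 7 values in {2, 6, 10, 14, 16, 18, 20} must be used), so t₇ = 2.
The 6 still-open variables draw from only 6 values {6, 10, 14, 16, 18, 20}, so each is used; only t₃ can be 10, hence t₃ = 10.
The 3 variables t₁, t₂, t₈ are confined to {14, 18, 20}, which locks those values in; drop them from t₆.
Determined: t₃=10, t₅=12, t₇=2. The other variables each still have more than one consistent value. That makes 3.

3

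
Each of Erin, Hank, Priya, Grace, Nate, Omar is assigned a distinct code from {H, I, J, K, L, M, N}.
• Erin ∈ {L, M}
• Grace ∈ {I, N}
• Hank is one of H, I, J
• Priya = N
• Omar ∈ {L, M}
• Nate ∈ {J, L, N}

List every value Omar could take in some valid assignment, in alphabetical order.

Priya's domain is down to {N}, so Priya = N. So Grace, Nate can't be N.
Grace must be I (only option left). So Hank can't be I.
The 4 still-open variables draw from only 4 values {H, J, L, M}, so each is used; only Hank can be H, hence Hank = H.
The 3 still-open variables draw from only 3 values {J, L, M}, so each is used; only Nate can be J, hence Nate = J.
No further eliminations apply; Omar can still be any of L, M.

L, M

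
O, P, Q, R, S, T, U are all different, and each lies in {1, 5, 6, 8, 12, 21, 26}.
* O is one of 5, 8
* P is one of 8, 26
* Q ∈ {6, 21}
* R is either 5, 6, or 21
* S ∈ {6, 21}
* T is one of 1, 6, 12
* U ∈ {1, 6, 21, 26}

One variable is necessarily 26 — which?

P

The 7 variables together cover exactly {1, 5, 6, 8, 12, 21, 26} — 7 values for 7 variables — and 12 appears only in T's list, so T = 12.
The 6 still-open variables draw from only 6 values {1, 5, 6, 8, 21, 26}, so each is used; only U can be 1, hence U = 1.
The 5 still-open variables together cover exactly {5, 6, 8, 21, 26} — 5 values for 5 variables — and 26 appears only in P's list, so P = 26.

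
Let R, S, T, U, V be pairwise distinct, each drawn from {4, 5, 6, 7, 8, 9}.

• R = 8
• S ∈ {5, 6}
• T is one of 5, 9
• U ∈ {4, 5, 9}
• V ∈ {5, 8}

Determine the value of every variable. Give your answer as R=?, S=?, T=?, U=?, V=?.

R has just one choice, so R = 8. Strike 8 from V.
V must be 5 (only option left). Strike 5 from S, T, U.
S's domain is down to {6}, so S = 6.
T has just one choice, so T = 9. Eliminate 9 elsewhere: U.
That leaves U = 4.

R=8, S=6, T=9, U=4, V=5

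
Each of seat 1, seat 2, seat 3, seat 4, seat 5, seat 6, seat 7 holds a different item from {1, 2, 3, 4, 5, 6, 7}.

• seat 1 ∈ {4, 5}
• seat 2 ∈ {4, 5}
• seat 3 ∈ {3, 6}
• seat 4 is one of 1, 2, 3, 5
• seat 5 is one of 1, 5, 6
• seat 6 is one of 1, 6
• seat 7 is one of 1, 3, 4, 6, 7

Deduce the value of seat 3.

3

The 7 variables draw from only 7 values {1, 2, 3, 4, 5, 6, 7}, so each is used; only seat 4 can be 2, hence seat 4 = 2.
Among the 6 still-open variables, 7 fits only seat 7 (and all 6 values in {1, 3, 4, 5, 6, 7} must be used), so seat 7 = 7.
Among the 5 still-open variables, 3 fits only seat 3 (and all 5 values in {1, 3, 4, 5, 6} must be used), so seat 3 = 3.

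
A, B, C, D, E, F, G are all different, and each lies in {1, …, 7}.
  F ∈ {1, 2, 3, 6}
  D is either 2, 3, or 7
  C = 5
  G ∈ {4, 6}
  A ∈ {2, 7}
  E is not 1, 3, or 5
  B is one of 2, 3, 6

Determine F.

C's domain is down to {5}, so C = 5.
The 6 still-open variables together cover exactly {1, 2, 3, 4, 6, 7} — 6 values for 6 variables — and 1 appears only in F's list, so F = 1.

1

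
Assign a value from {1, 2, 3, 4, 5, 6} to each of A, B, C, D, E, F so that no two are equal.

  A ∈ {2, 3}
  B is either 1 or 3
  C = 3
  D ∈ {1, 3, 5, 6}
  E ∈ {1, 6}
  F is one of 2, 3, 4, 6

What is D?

5

C must be 3 (only option left). Remove 3 from A, B, D, F.
A must be 2 (only option left). Remove 2 from F.
That leaves B = 1. Remove 1 from D, E.
E must be 6 (only option left). So D, F can't be 6.
So D = 5.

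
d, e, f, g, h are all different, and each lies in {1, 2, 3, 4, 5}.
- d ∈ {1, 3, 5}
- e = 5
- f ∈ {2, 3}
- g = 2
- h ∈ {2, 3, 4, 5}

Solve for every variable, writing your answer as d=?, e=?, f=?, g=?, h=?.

d=1, e=5, f=3, g=2, h=4

e has just one choice, so e = 5. Remove 5 from d, h.
That leaves g = 2. Strike 2 from f, h.
f's domain is down to {3}, so f = 3. Remove 3 from d, h.
That leaves h = 4.
d's domain is down to {1}, so d = 1.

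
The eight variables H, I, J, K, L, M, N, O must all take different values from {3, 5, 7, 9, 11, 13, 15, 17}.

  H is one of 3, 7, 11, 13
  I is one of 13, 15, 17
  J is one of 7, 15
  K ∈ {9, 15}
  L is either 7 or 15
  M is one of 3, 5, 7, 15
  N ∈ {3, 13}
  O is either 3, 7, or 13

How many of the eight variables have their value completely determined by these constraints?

The 8 variables draw from only 8 values {3, 5, 7, 9, 11, 13, 15, 17}, so each is used; only M can be 5, hence M = 5.
Among the 7 still-open variables, 9 fits only K (and all 7 values in {3, 7, 9, 11, 13, 15, 17} must be used), so K = 9.
The 6 still-open variables together cover exactly {3, 7, 11, 13, 15, 17} — 6 values for 6 variables — and 11 appears only in H's list, so H = 11.
The 5 still-open variables together cover exactly {3, 7, 13, 15, 17} — 5 values for 5 variables — and 17 appears only in I's list, so I = 17.
J and L between them cover only {7, 15} — a naked pair. Remove those values from O.
Determined: H=11, I=17, K=9, M=5. The other variables each still have more than one consistent value. That makes 4.

4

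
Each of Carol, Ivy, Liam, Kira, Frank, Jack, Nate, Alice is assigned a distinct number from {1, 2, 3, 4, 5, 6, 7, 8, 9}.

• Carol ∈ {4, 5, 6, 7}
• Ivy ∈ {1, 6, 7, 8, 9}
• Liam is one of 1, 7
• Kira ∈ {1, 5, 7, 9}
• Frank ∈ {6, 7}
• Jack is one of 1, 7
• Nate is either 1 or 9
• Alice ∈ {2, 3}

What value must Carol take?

Liam and Jack between them cover only {1, 7} — a naked pair. Remove those values from Carol, Ivy, Kira, Frank, Nate.
Frank's domain is down to {6}, so Frank = 6. Remove 6 from Carol, Ivy.
Nate must be 9 (only option left). So Ivy, Kira can't be 9.
Ivy has just one choice, so Ivy = 8.
Kira's domain is down to {5}, so Kira = 5. Strike 5 from Carol.
So Carol = 4.

4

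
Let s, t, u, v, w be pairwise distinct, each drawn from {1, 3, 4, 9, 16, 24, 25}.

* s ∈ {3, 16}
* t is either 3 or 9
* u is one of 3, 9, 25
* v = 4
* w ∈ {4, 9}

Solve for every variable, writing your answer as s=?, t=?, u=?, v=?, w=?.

v has just one choice, so v = 4. Strike 4 from w.
w has just one choice, so w = 9. Remove 9 from t, u.
t's domain is down to {3}, so t = 3. Remove 3 from s, u.
u has just one choice, so u = 25.
That leaves s = 16.

s=16, t=3, u=25, v=4, w=9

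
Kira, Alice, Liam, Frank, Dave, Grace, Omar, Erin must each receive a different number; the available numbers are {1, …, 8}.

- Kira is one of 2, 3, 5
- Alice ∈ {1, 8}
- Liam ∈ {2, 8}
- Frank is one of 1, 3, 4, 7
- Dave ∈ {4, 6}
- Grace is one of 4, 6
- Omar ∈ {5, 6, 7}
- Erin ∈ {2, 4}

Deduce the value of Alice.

1

Dave and Grace between them cover only {4, 6} — a naked pair. Remove those values from Frank, Omar, Erin.
That leaves Erin = 2. So Kira, Liam can't be 2.
That leaves Liam = 8. Remove 8 from Alice.
So Alice = 1.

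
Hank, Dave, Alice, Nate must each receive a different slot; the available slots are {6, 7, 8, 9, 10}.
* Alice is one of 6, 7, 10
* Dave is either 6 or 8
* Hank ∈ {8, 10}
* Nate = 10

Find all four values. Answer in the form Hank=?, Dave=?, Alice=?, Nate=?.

Nate has just one choice, so Nate = 10. Remove 10 from Hank, Alice.
Hank has just one choice, so Hank = 8. Eliminate 8 elsewhere: Dave.
Dave's domain is down to {6}, so Dave = 6. Eliminate 6 elsewhere: Alice.
Alice must be 7 (only option left).

Hank=8, Dave=6, Alice=7, Nate=10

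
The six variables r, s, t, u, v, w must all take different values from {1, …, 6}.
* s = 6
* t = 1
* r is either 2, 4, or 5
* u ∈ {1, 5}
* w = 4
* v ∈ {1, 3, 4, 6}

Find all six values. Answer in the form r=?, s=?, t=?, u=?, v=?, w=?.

s has just one choice, so s = 6. Eliminate 6 elsewhere: v.
t's domain is down to {1}, so t = 1. So u, v can't be 1.
u has just one choice, so u = 5. So r can't be 5.
w's domain is down to {4}, so w = 4. Strike 4 from r, v.
r's domain is down to {2}, so r = 2.
v's domain is down to {3}, so v = 3.

r=2, s=6, t=1, u=5, v=3, w=4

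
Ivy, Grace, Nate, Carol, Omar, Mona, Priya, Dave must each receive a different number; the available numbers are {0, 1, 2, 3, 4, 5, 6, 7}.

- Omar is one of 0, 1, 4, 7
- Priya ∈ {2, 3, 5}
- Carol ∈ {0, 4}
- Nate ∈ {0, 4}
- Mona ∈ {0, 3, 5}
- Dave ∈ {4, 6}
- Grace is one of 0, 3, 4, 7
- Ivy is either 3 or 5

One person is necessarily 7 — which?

Among the 8 variables, 1 fits only Omar (and all 8 values in {0, 1, 2, 3, 4, 5, 6, 7} must be used), so Omar = 1.
The 7 still-open variables draw from only 7 values {0, 2, 3, 4, 5, 6, 7}, so each is used; only Priya can be 2, hence Priya = 2.
Among the 6 still-open variables, 6 fits only Dave (and all 6 values in {0, 3, 4, 5, 6, 7} must be used), so Dave = 6.
The 5 still-open variables draw from only 5 values {0, 3, 4, 5, 7}, so each is used; only Grace can be 7, hence Grace = 7.

Grace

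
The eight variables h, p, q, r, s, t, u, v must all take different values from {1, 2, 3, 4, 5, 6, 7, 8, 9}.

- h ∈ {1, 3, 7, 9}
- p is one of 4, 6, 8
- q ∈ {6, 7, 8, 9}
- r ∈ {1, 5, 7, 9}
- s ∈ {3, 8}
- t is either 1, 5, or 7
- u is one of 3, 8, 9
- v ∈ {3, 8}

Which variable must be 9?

u

Among the 8 variables, 4 fits only p (and all 8 values in {1, 3, 4, 5, 6, 7, 8, 9} must be used), so p = 4.
The 7 still-open variables together cover exactly {1, 3, 5, 6, 7, 8, 9} — 7 values for 7 variables — and 6 appears only in q's list, so q = 6.
The 2 variables s and v are confined to {3, 8}, which locks those values in; drop them from h, u.
So 9 goes to u.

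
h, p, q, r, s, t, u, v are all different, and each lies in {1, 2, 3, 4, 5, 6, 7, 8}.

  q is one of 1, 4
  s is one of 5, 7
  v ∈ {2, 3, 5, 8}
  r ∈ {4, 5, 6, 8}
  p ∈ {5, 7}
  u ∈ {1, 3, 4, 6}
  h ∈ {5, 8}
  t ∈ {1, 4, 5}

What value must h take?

The 8 variables draw from only 8 values {1, 2, 3, 4, 5, 6, 7, 8}, so each is used; only v can be 2, hence v = 2.
The 7 still-open variables draw from only 7 values {1, 3, 4, 5, 6, 7, 8}, so each is used; only u can be 3, hence u = 3.
Among the 6 still-open variables, 6 fits only r (and all 6 values in {1, 4, 5, 6, 7, 8} must be used), so r = 6.
The 5 still-open variables together cover exactly {1, 4, 5, 7, 8} — 5 values for 5 variables — and 8 appears only in h's list, so h = 8.

8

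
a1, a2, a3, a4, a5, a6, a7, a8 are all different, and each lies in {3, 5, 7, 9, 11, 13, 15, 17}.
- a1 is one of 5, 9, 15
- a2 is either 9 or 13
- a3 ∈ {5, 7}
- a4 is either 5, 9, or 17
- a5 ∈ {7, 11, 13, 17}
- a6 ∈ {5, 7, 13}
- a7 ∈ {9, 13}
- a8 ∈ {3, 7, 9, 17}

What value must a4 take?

17

Among the 8 variables, 3 fits only a8 (and all 8 values in {3, 5, 7, 9, 11, 13, 15, 17} must be used), so a8 = 3.
Among the 7 still-open variables, 11 fits only a5 (and all 7 values in {5, 7, 9, 11, 13, 15, 17} must be used), so a5 = 11.
Among the 6 still-open variables, 15 fits only a1 (and all 6 values in {5, 7, 9, 13, 15, 17} must be used), so a1 = 15.
The 5 still-open variables together cover exactly {5, 7, 9, 13, 17} — 5 values for 5 variables — and 17 appears only in a4's list, so a4 = 17.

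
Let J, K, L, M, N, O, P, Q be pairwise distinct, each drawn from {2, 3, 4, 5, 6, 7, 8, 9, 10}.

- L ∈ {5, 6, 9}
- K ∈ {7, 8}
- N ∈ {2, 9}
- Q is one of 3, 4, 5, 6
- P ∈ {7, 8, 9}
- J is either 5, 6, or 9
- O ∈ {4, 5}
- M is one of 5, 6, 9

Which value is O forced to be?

4

Among the 8 variables, 2 fits only N (and all 8 values in {2, 3, 4, 5, 6, 7, 8, 9} must be used), so N = 2.
The 7 still-open variables together cover exactly {3, 4, 5, 6, 7, 8, 9} — 7 values for 7 variables — and 3 appears only in Q's list, so Q = 3.
The 6 still-open variables together cover exactly {4, 5, 6, 7, 8, 9} — 6 values for 6 variables — and 4 appears only in O's list, so O = 4.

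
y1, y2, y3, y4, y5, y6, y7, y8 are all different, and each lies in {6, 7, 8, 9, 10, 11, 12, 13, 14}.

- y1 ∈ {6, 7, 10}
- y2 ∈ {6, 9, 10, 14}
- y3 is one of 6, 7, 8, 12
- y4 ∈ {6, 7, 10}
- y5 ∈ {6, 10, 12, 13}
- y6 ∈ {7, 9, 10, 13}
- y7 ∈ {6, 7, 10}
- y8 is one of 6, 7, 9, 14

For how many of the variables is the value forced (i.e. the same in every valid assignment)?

The 8 variables together cover exactly {6, 7, 8, 9, 10, 12, 13, 14} — 8 values for 8 variables — and 8 appears only in y3's list, so y3 = 8.
The 7 still-open variables together cover exactly {6, 7, 9, 10, 12, 13, 14} — 7 values for 7 variables — and 12 appears only in y5's list, so y5 = 12.
Among the 6 still-open variables, 13 fits only y6 (and all 6 values in {6, 7, 9, 10, 13, 14} must be used), so y6 = 13.
The 3 variables y1, y4, y7 are confined to {6, 7, 10}, which locks those values in; drop them from y2, y8.
Determined: y3=8, y5=12, y6=13. The other variables each still have more than one consistent value. That makes 3.

3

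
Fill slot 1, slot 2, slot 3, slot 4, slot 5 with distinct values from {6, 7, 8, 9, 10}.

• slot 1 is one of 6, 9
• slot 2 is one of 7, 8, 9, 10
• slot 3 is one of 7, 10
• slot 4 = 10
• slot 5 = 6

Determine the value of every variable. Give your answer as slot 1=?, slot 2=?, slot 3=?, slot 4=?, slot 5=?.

slot 4 must be 10 (only option left). Strike 10 from slot 2, slot 3.
That leaves slot 5 = 6. So slot 1 can't be 6.
slot 1 has just one choice, so slot 1 = 9. Eliminate 9 elsewhere: slot 2.
slot 3's domain is down to {7}, so slot 3 = 7. So slot 2 can't be 7.
That leaves slot 2 = 8.

slot 1=9, slot 2=8, slot 3=7, slot 4=10, slot 5=6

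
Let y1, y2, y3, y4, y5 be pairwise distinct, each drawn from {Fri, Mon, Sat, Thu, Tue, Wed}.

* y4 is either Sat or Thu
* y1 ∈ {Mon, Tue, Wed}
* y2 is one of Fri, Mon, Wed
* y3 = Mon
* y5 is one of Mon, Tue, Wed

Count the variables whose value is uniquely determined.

2

y3 must be Mon (only option left). Remove Mon from y1, y2, y5.
The 2 variables y1 and y5 are confined to {Tue, Wed}, which locks those values in; drop them from y2.
y2 must be Fri (only option left).
Determined: y2=Fri, y3=Mon. The other variables each still have more than one consistent value. That makes 2.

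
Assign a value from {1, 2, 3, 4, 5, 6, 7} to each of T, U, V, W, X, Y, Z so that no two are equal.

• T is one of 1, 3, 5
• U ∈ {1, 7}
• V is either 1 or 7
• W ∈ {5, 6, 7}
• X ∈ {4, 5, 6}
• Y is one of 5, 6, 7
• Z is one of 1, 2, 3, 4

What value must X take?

4

The 7 variables together cover exactly {1, 2, 3, 4, 5, 6, 7} — 7 values for 7 variables — and 2 appears only in Z's list, so Z = 2.
The 6 still-open variables together cover exactly {1, 3, 4, 5, 6, 7} — 6 values for 6 variables — and 3 appears only in T's list, so T = 3.
The 5 still-open variables draw from only 5 values {1, 4, 5, 6, 7}, so each is used; only X can be 4, hence X = 4.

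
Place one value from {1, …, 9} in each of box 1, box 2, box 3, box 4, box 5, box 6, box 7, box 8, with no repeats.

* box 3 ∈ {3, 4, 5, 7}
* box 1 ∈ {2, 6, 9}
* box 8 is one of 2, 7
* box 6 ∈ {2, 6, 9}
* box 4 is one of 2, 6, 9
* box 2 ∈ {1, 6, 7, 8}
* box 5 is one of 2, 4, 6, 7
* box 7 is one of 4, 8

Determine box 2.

1

box 1, box 4, box 6 share exactly the 3 values {2, 6, 9}; by pigeonhole those values go to them, so strike 2, 6, 9 from box 2, box 5, box 8.
box 8 has just one choice, so box 8 = 7. So box 2, box 3, box 5 can't be 7.
box 5 must be 4 (only option left). So box 3, box 7 can't be 4.
box 7 must be 8 (only option left). Eliminate 8 elsewhere: box 2.
So box 2 = 1.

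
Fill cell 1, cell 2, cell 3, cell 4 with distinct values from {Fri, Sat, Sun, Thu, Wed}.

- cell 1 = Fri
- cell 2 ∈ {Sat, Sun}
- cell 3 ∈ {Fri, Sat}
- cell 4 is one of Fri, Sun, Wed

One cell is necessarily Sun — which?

cell 1 must be Fri (only option left). Remove Fri from cell 3, cell 4.
cell 3 must be Sat (only option left). Strike Sat from cell 2.
So Sun goes to cell 2.

cell 2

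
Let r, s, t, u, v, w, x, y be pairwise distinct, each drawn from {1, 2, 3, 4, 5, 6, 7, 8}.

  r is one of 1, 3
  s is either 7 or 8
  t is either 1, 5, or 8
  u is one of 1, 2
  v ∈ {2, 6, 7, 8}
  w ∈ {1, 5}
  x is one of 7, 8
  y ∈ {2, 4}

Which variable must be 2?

The 8 variables draw from only 8 values {1, 2, 3, 4, 5, 6, 7, 8}, so each is used; only r can be 3, hence r = 3.
Among the 7 still-open variables, 4 fits only y (and all 7 values in {1, 2, 4, 5, 6, 7, 8} must be used), so y = 4.
The 6 still-open variables together cover exactly {1, 2, 5, 6, 7, 8} — 6 values for 6 variables — and 6 appears only in v's list, so v = 6.
The 5 still-open variables draw from only 5 values {1, 2, 5, 7, 8}, so each is used; only u can be 2, hence u = 2.

u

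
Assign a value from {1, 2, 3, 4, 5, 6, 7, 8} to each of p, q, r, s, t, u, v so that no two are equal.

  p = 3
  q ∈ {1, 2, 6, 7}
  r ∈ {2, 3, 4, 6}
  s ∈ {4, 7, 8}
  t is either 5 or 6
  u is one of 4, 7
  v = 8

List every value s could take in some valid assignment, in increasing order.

p's domain is down to {3}, so p = 3. Eliminate 3 elsewhere: r.
v has just one choice, so v = 8. Eliminate 8 elsewhere: s.
s and u share exactly the 2 values {4, 7}; by pigeonhole those values go to them, so strike 4, 7 from q, r.
No further eliminations apply; s can still be any of 4, 7.

4, 7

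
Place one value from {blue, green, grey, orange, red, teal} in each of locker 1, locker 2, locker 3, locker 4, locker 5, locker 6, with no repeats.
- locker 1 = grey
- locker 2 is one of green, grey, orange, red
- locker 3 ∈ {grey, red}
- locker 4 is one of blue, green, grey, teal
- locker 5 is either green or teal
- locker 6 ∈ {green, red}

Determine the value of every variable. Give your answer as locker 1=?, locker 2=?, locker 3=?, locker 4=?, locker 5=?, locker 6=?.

locker 1 must be grey (only option left). Remove grey from locker 2, locker 3, locker 4.
locker 3 must be red (only option left). Strike red from locker 2, locker 6.
locker 6 must be green (only option left). Eliminate green elsewhere: locker 2, locker 4, locker 5.
locker 2 has just one choice, so locker 2 = orange.
That leaves locker 5 = teal. So locker 4 can't be teal.
That leaves locker 4 = blue.

locker 1=grey, locker 2=orange, locker 3=red, locker 4=blue, locker 5=teal, locker 6=green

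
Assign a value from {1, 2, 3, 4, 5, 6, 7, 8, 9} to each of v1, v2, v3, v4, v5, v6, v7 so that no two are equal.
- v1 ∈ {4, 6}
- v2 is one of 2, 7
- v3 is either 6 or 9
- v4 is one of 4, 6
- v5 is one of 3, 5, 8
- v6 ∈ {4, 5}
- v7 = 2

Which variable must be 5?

v7 has just one choice, so v7 = 2. Eliminate 2 elsewhere: v2.
That leaves v2 = 7.
v1 and v4 share exactly the 2 values {4, 6}; by pigeonhole those values go to them, so strike 4, 6 from v3, v6.
So 5 goes to v6.

v6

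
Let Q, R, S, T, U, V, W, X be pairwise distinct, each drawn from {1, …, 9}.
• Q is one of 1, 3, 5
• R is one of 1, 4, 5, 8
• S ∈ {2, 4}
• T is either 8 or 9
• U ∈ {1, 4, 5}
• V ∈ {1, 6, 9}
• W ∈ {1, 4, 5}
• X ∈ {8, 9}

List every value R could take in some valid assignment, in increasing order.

1, 4, 5

Among the 8 variables, 2 fits only S (and all 8 values in {1, 2, 3, 4, 5, 6, 8, 9} must be used), so S = 2.
The 7 still-open variables together cover exactly {1, 3, 4, 5, 6, 8, 9} — 7 values for 7 variables — and 3 appears only in Q's list, so Q = 3.
The 6 still-open variables draw from only 6 values {1, 4, 5, 6, 8, 9}, so each is used; only V can be 6, hence V = 6.
The 2 variables T and X are confined to {8, 9}, which locks those values in; drop them from R.
No further eliminations apply; R can still be any of 1, 4, 5.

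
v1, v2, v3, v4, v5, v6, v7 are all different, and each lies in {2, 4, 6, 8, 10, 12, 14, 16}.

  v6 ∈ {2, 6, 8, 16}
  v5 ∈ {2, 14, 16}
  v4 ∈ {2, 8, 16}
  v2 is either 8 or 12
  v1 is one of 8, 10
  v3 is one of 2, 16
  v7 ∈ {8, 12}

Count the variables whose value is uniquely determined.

3

The 7 variables together cover exactly {2, 6, 8, 10, 12, 14, 16} — 7 values for 7 variables — and 6 appears only in v6's list, so v6 = 6.
The 6 still-open variables together cover exactly {2, 8, 10, 12, 14, 16} — 6 values for 6 variables — and 10 appears only in v1's list, so v1 = 10.
The 5 still-open variables draw from only 5 values {2, 8, 12, 14, 16}, so each is used; only v5 can be 14, hence v5 = 14.
v2 and v7 between them cover only {8, 12} — a naked pair. Remove those values from v4.
Determined: v1=10, v5=14, v6=6. The other variables each still have more than one consistent value. That makes 3.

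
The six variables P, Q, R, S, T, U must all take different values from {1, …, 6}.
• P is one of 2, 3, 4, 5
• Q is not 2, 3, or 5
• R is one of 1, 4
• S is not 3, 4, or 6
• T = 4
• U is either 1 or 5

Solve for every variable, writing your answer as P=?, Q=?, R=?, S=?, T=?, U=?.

T's domain is down to {4}, so T = 4. Strike 4 from P, Q, R.
R must be 1 (only option left). So Q, S, U can't be 1.
U must be 5 (only option left). So P, S can't be 5.
That leaves Q = 6.
That leaves S = 2. Remove 2 from P.
P's domain is down to {3}, so P = 3.

P=3, Q=6, R=1, S=2, T=4, U=5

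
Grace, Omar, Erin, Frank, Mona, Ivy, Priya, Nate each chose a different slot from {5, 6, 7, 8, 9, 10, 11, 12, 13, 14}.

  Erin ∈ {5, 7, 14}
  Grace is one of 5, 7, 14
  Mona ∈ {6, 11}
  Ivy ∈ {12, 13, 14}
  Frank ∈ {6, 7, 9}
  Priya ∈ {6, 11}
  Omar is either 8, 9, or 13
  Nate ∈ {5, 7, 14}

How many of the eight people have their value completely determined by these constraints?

1

Mona and Priya share exactly the 2 values {6, 11}; by pigeonhole those values go to them, so strike 6, 11 from Frank.
Grace, Erin, Nate share exactly the 3 values {5, 7, 14}; by pigeonhole those values go to them, so strike 5, 7, 14 from Frank, Ivy.
Frank's domain is down to {9}, so Frank = 9. So Omar can't be 9.
Determined: Frank=9. The other people each still have more than one consistent value. That makes 1.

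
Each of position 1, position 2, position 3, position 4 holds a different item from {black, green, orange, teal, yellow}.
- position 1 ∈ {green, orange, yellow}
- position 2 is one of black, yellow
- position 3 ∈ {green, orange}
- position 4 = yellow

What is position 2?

position 4 must be yellow (only option left). Eliminate yellow elsewhere: position 1, position 2.
So position 2 = black.

black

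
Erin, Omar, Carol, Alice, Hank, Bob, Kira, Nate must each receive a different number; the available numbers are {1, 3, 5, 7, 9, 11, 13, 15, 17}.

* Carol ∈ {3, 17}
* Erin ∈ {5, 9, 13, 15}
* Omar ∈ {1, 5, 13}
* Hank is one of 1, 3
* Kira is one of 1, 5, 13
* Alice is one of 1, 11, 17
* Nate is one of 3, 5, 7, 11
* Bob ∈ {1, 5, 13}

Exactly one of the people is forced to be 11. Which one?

Omar, Bob, Kira between them cover only {1, 5, 13} — a naked triple. Remove those values from Erin, Alice, Hank, Nate.
Hank's domain is down to {3}, so Hank = 3. Strike 3 from Carol, Nate.
Carol's domain is down to {17}, so Carol = 17. Remove 17 from Alice.
So 11 goes to Alice.

Alice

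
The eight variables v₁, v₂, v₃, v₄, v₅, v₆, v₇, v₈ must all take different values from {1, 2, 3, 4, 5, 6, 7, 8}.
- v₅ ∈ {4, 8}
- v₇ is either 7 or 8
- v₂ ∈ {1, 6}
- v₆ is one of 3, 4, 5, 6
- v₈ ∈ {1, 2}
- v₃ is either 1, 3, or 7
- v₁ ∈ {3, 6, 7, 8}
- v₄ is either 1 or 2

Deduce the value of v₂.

The 8 variables together cover exactly {1, 2, 3, 4, 5, 6, 7, 8} — 8 values for 8 variables — and 5 appears only in v₆'s list, so v₆ = 5.
The 7 still-open variables together cover exactly {1, 2, 3, 4, 6, 7, 8} — 7 values for 7 variables — and 4 appears only in v₅'s list, so v₅ = 4.
v₄ and v₈ share exactly the 2 values {1, 2}; by pigeonhole those values go to them, so strike 1, 2 from v₂, v₃.
So v₂ = 6.

6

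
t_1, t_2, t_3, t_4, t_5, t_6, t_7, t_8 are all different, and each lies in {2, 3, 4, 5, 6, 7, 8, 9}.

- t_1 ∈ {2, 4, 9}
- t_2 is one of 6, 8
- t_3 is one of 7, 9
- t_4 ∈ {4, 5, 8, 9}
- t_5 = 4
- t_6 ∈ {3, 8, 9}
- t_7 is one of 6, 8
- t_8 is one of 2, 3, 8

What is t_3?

t_5's domain is down to {4}, so t_5 = 4. So t_1, t_4 can't be 4.
The 7 still-open variables draw from only 7 values {2, 3, 5, 6, 7, 8, 9}, so each is used; only t_4 can be 5, hence t_4 = 5.
The 6 still-open variables draw from only 6 values {2, 3, 6, 7, 8, 9}, so each is used; only t_3 can be 7, hence t_3 = 7.

7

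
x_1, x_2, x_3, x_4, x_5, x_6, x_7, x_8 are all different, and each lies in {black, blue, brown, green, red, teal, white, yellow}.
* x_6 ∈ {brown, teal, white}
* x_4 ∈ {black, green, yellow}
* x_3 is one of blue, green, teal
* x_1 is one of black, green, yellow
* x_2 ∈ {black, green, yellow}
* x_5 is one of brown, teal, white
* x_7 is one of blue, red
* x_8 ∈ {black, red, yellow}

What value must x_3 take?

x_1, x_2, x_4 share exactly the 3 values {black, green, yellow}; by pigeonhole those values go to them, so strike black, green, yellow from x_3, x_8.
That leaves x_8 = red. Remove red from x_7.
x_7's domain is down to {blue}, so x_7 = blue. So x_3 can't be blue.
So x_3 = teal.

teal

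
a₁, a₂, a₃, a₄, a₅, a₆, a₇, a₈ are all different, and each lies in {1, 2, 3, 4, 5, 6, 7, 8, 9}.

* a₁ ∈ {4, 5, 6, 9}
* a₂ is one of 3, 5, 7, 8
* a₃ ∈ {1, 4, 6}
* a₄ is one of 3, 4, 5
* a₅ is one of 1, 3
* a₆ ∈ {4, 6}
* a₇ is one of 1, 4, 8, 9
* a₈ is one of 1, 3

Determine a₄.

Among the 8 variables, 7 fits only a₂ (and all 8 values in {1, 3, 4, 5, 6, 7, 8, 9} must be used), so a₂ = 7.
The 7 still-open variables draw from only 7 values {1, 3, 4, 5, 6, 8, 9}, so each is used; only a₇ can be 8, hence a₇ = 8.
The 6 still-open variables together cover exactly {1, 3, 4, 5, 6, 9} — 6 values for 6 variables — and 9 appears only in a₁'s list, so a₁ = 9.
The 5 still-open variables draw from only 5 values {1, 3, 4, 5, 6}, so each is used; only a₄ can be 5, hence a₄ = 5.

5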